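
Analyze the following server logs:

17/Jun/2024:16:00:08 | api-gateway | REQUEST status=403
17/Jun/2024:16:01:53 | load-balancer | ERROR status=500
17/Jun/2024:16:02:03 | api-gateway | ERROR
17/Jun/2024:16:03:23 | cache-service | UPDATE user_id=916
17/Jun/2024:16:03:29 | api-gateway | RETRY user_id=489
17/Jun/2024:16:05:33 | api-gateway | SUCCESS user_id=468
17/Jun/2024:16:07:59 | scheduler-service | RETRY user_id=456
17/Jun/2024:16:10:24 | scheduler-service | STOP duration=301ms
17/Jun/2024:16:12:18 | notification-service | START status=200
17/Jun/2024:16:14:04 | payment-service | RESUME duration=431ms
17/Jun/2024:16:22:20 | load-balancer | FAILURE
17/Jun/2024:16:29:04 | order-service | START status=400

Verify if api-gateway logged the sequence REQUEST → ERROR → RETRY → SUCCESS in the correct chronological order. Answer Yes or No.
Yes

To verify sequence order:

1. Find all events in sequence REQUEST → ERROR → RETRY → SUCCESS for api-gateway
2. Extract their timestamps
3. Check if timestamps are in ascending order
4. Result: Yes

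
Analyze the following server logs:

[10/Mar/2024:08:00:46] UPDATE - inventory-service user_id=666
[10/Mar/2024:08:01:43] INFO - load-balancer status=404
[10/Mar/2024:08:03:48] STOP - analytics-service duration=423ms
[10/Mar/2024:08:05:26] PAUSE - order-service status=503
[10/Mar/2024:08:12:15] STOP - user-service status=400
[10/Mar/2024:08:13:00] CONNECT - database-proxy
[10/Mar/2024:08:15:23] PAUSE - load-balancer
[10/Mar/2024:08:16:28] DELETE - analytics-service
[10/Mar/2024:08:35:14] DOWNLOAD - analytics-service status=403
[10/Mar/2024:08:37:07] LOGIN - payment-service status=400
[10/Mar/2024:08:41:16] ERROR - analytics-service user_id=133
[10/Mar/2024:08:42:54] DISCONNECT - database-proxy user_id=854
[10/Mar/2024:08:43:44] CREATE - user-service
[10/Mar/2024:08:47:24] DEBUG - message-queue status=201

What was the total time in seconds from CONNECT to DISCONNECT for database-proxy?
1794

To calculate state duration:

1. Find CONNECT event for database-proxy: 10/Mar/2024:08:13:00
2. Find DISCONNECT event for database-proxy: 10/Mar/2024:08:42:54
3. Calculate duration: 10/Mar/2024:08:42:54 - 10/Mar/2024:08:13:00 = 1794 seconds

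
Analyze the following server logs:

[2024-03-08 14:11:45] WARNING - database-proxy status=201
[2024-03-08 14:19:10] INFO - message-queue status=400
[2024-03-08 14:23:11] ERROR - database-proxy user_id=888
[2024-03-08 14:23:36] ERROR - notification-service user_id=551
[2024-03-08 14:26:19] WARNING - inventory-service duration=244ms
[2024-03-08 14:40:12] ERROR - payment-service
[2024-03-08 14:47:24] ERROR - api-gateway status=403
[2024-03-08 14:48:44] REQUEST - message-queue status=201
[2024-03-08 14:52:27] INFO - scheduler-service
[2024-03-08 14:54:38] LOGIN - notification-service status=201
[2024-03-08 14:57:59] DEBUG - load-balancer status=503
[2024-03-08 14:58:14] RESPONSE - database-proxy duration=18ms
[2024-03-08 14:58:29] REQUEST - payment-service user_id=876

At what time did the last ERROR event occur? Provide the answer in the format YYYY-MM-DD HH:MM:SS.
2024-03-08 14:47:24

To find the last event:

1. Filter for all ERROR events
2. Sort by timestamp
3. Select the last one
4. Timestamp: 2024-03-08 14:47:24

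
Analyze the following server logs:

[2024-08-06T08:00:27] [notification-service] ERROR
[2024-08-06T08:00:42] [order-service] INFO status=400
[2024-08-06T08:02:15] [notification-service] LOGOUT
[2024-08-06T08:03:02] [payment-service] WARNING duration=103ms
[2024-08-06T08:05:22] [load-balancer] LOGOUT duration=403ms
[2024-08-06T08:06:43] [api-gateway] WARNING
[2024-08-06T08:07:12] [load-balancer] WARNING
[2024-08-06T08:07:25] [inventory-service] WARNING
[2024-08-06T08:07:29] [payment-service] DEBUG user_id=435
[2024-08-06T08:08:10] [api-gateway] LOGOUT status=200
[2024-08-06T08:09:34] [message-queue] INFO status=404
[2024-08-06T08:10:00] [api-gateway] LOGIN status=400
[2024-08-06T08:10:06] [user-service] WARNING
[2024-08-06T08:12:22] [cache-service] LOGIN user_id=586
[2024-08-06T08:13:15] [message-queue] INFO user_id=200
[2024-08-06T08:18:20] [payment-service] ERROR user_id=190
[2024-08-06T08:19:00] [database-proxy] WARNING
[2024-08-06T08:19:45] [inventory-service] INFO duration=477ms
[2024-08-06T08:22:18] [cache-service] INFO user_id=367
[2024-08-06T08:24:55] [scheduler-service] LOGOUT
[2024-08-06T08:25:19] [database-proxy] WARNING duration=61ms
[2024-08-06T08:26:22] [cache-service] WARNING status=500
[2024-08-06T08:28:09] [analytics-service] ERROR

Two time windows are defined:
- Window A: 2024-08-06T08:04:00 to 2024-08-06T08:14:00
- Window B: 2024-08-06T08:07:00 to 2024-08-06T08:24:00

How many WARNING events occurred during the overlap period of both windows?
3

To find overlap events:

1. Window A: 2024-08-06T08:04:00 to 2024-08-06T08:14:00
2. Window B: 2024-08-06T08:07:00 to 2024-08-06T08:24:00
3. Overlap period: 2024-08-06T08:07:00 to 2024-08-06T08:14:00
4. Count WARNING events in overlap: 3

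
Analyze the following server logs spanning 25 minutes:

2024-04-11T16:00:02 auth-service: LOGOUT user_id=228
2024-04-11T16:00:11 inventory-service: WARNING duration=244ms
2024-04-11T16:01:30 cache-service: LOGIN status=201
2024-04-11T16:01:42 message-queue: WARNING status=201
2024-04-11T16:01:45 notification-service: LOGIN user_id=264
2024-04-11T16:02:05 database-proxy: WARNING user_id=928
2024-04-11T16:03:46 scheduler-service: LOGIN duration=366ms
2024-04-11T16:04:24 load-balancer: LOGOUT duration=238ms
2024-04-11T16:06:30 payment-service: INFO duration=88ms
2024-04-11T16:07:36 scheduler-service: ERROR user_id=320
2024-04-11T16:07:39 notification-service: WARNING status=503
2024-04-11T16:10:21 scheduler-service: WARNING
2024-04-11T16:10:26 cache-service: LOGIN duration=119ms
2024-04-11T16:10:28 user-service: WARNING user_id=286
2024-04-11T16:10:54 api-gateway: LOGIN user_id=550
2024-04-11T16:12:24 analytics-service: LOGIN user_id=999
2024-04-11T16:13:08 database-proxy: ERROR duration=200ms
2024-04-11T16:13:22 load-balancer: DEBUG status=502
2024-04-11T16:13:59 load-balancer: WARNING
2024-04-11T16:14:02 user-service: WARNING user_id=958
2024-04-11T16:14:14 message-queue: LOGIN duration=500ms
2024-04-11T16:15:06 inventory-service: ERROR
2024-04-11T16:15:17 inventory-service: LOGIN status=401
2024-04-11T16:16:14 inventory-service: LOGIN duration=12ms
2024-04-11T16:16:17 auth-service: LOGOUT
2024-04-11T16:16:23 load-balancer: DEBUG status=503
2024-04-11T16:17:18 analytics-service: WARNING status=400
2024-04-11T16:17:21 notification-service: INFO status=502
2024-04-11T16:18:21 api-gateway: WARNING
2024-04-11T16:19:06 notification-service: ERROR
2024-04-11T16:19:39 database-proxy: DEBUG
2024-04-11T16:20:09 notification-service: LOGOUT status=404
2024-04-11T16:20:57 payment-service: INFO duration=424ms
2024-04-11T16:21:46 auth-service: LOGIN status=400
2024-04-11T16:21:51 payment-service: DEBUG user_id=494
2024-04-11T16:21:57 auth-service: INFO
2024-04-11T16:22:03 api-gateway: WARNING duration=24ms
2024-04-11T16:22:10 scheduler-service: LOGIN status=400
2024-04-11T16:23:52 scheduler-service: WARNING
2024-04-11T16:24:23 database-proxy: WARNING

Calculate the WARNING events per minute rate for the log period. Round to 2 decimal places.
0.52

To calculate the rate:

1. Count total WARNING events: 13
2. Total time period: 25 minutes
3. Rate = 13 / 25 = 0.52 events per minute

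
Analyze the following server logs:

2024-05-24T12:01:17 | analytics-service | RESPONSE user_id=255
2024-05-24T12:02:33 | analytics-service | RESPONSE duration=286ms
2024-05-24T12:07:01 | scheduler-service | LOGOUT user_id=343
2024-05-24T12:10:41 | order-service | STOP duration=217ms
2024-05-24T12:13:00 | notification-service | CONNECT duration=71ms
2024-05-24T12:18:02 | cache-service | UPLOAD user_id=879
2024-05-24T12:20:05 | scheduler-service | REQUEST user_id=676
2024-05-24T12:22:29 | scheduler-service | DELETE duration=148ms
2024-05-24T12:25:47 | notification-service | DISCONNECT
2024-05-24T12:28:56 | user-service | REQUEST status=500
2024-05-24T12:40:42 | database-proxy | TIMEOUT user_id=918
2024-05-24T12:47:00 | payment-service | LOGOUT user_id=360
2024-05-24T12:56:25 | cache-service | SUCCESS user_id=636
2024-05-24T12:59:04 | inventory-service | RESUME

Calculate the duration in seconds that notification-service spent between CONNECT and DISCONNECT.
767

To calculate state duration:

1. Find CONNECT event for notification-service: 2024-05-24T12:13:00
2. Find DISCONNECT event for notification-service: 2024-05-24T12:25:47
3. Calculate duration: 2024-05-24T12:25:47 - 2024-05-24T12:13:00 = 767 seconds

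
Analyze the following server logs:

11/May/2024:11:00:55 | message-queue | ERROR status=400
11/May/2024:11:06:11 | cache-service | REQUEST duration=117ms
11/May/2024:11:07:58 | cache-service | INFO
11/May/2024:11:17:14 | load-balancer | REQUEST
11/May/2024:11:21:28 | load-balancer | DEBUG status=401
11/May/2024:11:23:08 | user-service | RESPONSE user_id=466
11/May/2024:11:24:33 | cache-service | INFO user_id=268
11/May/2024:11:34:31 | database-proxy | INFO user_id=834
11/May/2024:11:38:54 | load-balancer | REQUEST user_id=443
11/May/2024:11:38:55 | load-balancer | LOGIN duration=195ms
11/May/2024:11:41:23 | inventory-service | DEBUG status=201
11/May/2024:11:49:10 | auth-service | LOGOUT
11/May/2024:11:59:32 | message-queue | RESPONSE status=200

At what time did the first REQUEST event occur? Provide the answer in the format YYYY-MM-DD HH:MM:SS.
2024-05-11 11:06:11

To find the first event:

1. Filter for all REQUEST events
2. Sort by timestamp
3. Select the first one
4. Timestamp: 2024-05-11 11:06:11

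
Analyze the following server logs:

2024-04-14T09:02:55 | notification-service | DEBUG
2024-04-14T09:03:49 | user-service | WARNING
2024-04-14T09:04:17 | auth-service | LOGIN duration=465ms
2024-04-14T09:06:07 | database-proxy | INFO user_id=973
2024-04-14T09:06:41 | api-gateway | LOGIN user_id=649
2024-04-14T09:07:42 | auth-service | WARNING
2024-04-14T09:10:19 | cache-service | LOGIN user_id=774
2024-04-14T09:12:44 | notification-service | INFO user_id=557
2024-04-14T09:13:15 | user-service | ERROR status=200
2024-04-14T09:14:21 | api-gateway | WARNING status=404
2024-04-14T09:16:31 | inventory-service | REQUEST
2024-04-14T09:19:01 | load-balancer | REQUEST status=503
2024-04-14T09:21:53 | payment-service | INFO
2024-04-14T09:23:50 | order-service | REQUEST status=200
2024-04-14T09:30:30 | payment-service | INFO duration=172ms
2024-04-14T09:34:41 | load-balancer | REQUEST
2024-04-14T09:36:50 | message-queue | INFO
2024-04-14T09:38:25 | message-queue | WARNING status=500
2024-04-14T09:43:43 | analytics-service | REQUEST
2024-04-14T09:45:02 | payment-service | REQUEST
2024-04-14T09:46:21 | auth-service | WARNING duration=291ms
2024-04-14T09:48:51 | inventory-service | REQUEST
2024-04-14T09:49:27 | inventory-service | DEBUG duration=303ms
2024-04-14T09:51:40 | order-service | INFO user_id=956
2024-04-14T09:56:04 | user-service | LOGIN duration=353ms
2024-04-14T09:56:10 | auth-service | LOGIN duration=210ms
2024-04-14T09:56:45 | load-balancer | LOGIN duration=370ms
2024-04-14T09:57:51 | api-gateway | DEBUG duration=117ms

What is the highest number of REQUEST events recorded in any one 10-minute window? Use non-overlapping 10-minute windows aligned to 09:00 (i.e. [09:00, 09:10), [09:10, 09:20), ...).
3

To find the burst window:

1. Divide the log period into non-overlapping 10-minute windows starting at 09:00
2. Count REQUEST events in each window
3. Find the window with maximum count
4. Maximum events in a window: 3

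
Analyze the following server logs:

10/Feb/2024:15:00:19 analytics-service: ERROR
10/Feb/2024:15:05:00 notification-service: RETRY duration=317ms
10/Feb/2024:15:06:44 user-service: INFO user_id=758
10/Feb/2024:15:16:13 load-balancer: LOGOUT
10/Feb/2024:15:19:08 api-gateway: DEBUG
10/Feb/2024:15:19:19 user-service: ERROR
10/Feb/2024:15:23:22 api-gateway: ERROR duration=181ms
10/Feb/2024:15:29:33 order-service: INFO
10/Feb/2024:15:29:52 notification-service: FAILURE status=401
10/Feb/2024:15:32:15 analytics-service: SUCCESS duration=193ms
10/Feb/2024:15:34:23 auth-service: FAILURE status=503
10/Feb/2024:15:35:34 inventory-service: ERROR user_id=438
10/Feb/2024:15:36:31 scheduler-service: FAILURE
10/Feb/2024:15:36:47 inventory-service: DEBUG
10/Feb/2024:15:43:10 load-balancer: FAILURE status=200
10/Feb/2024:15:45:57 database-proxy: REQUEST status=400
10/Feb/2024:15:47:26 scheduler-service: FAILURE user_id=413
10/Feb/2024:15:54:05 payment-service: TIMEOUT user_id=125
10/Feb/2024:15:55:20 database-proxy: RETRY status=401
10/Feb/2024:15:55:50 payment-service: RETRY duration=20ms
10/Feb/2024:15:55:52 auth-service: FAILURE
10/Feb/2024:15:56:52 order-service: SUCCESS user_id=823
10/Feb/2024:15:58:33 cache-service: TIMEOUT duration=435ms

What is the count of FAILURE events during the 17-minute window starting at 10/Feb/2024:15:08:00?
0

To count events in the time window:

1. Window boundaries: 10/Feb/2024:15:08:00 to 10/Feb/2024:15:25:00
2. Filter for FAILURE events within this window
3. Count matching events: 0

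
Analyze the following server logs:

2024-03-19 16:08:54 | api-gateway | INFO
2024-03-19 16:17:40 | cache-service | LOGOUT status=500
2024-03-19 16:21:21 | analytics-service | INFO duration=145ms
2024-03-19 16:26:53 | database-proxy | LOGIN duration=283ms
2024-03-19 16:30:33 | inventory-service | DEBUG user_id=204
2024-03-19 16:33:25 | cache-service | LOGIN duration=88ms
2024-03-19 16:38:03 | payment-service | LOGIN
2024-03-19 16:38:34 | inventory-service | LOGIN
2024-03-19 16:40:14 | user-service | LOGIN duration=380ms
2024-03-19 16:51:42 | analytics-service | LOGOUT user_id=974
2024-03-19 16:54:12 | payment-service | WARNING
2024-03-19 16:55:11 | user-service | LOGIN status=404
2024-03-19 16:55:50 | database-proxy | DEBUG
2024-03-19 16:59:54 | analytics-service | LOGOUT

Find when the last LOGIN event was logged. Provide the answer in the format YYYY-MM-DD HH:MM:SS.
2024-03-19 16:55:11

To find the last event:

1. Filter for all LOGIN events
2. Sort by timestamp
3. Select the last one
4. Timestamp: 2024-03-19 16:55:11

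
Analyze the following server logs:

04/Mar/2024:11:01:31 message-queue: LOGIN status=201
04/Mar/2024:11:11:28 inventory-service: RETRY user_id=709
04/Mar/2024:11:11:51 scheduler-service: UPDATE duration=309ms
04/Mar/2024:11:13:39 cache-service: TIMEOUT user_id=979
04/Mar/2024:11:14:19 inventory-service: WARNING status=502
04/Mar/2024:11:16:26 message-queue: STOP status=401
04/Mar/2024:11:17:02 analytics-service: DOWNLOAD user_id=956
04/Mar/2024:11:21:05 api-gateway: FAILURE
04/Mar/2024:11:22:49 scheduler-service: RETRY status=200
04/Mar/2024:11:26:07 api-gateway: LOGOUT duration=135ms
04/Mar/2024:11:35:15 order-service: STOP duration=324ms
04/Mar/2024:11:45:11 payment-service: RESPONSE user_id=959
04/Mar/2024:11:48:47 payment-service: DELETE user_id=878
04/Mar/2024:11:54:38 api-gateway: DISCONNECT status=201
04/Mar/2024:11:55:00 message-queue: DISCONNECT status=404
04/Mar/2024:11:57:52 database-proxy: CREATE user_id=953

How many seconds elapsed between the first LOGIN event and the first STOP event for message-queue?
895

To find the time between events:

1. Locate the first LOGIN event for message-queue: 04/Mar/2024:11:01:31
2. Locate the first STOP event for message-queue: 04/Mar/2024:11:16:26
3. Calculate the difference: 04/Mar/2024:11:16:26 - 04/Mar/2024:11:01:31 = 895 seconds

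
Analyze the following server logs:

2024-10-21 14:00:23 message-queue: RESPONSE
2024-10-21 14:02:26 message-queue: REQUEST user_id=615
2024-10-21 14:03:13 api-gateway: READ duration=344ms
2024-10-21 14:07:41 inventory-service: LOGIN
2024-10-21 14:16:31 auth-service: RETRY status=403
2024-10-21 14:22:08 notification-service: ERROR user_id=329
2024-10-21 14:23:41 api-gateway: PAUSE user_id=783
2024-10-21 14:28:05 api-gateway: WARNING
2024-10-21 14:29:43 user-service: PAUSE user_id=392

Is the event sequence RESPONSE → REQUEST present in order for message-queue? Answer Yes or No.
Yes

To verify sequence order:

1. Find all events in sequence RESPONSE → REQUEST for message-queue
2. Extract their timestamps
3. Check if timestamps are in ascending order
4. Result: Yes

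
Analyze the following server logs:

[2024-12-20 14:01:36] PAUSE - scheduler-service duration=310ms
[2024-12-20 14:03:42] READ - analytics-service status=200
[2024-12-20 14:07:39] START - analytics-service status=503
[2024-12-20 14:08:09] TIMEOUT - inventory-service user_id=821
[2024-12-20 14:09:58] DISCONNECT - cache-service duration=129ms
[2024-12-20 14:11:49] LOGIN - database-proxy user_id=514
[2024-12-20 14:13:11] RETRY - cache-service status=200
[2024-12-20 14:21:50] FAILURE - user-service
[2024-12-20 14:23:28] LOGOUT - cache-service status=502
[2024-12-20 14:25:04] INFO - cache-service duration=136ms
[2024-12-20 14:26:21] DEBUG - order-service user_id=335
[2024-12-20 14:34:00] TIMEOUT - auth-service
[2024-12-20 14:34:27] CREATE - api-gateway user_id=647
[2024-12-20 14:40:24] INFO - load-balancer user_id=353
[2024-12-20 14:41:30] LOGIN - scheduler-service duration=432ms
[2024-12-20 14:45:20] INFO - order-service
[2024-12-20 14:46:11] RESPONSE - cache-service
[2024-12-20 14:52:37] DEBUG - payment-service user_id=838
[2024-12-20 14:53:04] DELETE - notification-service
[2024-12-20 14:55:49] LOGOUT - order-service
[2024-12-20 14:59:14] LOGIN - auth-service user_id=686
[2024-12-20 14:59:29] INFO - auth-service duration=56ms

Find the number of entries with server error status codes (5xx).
2

To find matching entries:

1. Pattern to match: server error status codes (5xx)
2. Scan each log entry for the pattern
3. Count matches: 2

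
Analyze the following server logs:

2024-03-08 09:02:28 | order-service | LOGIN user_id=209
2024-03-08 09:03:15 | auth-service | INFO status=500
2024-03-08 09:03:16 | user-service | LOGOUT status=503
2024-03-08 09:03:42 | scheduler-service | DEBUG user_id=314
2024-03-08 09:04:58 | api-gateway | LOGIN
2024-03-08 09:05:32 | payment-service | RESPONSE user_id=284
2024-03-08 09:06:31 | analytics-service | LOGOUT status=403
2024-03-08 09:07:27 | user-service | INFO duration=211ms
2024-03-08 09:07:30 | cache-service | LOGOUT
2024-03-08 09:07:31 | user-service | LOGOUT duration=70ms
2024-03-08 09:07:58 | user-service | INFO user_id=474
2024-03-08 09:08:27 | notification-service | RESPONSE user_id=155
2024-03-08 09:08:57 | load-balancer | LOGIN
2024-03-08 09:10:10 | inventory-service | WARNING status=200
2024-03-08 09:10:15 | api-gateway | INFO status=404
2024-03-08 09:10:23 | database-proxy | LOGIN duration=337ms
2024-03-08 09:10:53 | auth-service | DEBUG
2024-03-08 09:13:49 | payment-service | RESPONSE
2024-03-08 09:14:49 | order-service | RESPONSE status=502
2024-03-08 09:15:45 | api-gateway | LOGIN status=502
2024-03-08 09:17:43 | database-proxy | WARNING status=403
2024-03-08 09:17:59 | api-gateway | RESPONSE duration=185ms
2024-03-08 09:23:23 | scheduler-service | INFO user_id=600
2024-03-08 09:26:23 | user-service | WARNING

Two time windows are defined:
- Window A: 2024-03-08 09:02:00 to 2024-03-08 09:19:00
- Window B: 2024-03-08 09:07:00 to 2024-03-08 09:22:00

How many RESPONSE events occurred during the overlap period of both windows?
4

To find overlap events:

1. Window A: 2024-03-08 09:02:00 to 2024-03-08 09:19:00
2. Window B: 2024-03-08 09:07:00 to 2024-03-08 09:22:00
3. Overlap period: 2024-03-08 09:07:00 to 2024-03-08 09:19:00
4. Count RESPONSE events in overlap: 4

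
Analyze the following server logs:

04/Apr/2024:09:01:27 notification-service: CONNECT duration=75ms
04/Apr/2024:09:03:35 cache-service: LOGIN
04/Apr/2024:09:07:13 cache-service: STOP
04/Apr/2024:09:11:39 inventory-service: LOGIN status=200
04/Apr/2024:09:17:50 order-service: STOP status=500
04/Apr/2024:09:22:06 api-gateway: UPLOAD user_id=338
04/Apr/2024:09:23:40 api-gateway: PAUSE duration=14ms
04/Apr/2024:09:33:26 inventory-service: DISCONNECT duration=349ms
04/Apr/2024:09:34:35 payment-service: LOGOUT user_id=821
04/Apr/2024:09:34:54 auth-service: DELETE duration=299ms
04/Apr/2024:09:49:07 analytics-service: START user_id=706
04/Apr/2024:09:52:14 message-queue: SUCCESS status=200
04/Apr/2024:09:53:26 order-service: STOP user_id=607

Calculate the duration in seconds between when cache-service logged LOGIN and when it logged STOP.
218

To find the time between events:

1. Locate the first LOGIN event for cache-service: 04/Apr/2024:09:03:35
2. Locate the first STOP event for cache-service: 04/Apr/2024:09:07:13
3. Calculate the difference: 04/Apr/2024:09:07:13 - 04/Apr/2024:09:03:35 = 218 seconds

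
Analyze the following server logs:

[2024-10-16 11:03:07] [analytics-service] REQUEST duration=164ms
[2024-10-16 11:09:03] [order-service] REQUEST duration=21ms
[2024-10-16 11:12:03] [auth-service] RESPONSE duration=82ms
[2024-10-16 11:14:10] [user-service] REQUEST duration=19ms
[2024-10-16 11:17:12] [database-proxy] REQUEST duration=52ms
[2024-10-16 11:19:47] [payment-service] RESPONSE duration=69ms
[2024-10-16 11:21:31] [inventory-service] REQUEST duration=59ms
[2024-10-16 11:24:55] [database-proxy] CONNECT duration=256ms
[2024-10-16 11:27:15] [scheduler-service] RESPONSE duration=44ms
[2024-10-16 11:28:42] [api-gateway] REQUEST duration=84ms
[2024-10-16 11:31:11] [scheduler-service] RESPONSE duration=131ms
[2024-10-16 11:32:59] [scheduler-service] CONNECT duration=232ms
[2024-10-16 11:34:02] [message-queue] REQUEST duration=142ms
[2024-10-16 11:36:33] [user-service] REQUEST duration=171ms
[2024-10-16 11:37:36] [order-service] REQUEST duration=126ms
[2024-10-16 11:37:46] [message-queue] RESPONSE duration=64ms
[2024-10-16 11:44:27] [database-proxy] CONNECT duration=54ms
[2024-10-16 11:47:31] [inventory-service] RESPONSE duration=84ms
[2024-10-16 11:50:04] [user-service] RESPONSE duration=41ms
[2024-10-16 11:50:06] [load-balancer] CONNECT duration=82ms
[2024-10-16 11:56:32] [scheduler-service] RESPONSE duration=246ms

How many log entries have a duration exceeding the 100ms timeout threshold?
8

To count timeouts:

1. Threshold: 100ms
2. Extract duration from each log entry
3. Count entries where duration > 100
4. Timeout count: 8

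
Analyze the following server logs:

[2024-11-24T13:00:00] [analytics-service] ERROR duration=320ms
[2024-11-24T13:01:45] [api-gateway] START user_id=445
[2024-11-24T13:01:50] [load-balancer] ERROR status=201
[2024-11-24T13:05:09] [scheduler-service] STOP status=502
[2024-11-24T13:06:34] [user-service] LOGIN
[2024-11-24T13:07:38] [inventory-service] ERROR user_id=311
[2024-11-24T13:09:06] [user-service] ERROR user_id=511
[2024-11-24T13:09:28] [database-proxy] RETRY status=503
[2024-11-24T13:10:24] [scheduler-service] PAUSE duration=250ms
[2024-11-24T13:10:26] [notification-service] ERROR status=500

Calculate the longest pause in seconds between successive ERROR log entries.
348

To find the longest gap:

1. Extract all ERROR events in chronological order
2. Calculate time differences between consecutive events
3. Find the maximum difference
4. Longest gap: 348 seconds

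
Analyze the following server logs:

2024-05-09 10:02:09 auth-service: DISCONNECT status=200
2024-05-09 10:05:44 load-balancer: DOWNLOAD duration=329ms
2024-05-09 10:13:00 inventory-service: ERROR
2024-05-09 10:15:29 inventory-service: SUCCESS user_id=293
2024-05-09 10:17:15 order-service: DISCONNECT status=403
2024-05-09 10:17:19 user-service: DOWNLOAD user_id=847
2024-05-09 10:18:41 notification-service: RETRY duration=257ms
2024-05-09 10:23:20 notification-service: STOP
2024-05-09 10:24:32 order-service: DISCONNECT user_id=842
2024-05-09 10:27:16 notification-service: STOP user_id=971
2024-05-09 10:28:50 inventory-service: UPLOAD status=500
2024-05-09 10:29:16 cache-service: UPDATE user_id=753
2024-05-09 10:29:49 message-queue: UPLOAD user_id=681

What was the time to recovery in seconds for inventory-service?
149

To calculate recovery time:

1. Find ERROR event for inventory-service: 2024-05-09 10:13:00
2. Find next SUCCESS event for inventory-service: 2024-05-09 10:15:29
3. Recovery time: 2024-05-09 10:15:29 - 2024-05-09 10:13:00 = 149 seconds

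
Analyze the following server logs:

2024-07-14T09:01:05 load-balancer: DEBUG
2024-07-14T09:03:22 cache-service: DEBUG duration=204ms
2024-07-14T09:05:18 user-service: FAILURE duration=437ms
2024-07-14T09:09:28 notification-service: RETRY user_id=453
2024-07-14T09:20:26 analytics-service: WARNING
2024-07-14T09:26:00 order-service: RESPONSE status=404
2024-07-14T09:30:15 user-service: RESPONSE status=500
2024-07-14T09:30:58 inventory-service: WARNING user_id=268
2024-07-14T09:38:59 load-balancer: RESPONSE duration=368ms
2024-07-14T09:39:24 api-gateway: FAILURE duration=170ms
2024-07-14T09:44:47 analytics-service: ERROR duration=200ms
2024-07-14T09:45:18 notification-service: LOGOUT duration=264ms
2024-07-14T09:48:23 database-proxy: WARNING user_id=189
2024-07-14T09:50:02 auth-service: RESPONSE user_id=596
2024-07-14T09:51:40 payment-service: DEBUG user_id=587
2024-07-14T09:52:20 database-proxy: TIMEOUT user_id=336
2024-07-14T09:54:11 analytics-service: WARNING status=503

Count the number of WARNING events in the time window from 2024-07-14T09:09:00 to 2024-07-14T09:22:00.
1

To count events in the time window:

1. Window boundaries: 2024-07-14T09:09:00 to 2024-07-14T09:22:00
2. Filter for WARNING events within this window
3. Count matching events: 1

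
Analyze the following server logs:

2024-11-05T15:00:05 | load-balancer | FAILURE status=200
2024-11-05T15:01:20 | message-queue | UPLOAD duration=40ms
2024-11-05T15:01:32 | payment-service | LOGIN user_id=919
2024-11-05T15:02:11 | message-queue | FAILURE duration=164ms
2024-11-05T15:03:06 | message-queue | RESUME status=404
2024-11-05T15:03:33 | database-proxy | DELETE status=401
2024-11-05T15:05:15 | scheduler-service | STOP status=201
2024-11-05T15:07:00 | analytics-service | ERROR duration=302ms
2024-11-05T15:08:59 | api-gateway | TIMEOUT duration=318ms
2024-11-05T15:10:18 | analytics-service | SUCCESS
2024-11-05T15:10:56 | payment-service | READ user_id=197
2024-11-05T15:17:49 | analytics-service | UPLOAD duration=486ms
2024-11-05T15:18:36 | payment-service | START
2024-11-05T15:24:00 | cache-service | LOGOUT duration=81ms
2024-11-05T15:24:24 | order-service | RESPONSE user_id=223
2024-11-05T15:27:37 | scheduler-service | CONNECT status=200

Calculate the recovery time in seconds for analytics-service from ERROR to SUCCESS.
198

To calculate recovery time:

1. Find ERROR event for analytics-service: 2024-11-05T15:07:00
2. Find next SUCCESS event for analytics-service: 2024-11-05T15:10:18
3. Recovery time: 2024-11-05T15:10:18 - 2024-11-05T15:07:00 = 198 seconds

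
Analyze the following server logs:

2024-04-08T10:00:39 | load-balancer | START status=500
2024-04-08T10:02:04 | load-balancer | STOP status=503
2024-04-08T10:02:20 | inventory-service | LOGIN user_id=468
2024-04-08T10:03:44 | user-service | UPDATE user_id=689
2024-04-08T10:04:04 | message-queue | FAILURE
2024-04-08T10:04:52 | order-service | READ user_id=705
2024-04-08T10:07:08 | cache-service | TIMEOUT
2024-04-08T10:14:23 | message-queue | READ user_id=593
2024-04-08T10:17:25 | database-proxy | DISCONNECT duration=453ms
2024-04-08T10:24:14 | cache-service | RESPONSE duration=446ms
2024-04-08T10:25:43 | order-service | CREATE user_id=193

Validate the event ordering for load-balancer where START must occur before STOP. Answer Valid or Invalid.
Valid

To validate ordering:

1. Required order: START → STOP
2. Rule: START must occur before STOP
3. Check actual order of events for load-balancer
4. Result: Valid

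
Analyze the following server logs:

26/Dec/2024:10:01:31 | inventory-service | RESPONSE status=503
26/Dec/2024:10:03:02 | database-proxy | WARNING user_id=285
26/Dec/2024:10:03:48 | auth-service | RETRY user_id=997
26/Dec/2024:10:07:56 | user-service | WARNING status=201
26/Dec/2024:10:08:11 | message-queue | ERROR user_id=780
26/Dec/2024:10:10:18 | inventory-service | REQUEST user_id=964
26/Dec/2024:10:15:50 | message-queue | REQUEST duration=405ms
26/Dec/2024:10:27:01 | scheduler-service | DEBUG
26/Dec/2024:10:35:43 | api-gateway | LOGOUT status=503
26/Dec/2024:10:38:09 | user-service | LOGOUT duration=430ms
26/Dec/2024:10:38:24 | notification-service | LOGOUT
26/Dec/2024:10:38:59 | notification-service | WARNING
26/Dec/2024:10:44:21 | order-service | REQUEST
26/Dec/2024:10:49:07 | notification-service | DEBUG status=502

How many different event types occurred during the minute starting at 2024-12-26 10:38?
2

To count unique event types:

1. Filter events in the minute starting at 2024-12-26 10:38
2. Extract event types from matching entries
3. Count unique types: 2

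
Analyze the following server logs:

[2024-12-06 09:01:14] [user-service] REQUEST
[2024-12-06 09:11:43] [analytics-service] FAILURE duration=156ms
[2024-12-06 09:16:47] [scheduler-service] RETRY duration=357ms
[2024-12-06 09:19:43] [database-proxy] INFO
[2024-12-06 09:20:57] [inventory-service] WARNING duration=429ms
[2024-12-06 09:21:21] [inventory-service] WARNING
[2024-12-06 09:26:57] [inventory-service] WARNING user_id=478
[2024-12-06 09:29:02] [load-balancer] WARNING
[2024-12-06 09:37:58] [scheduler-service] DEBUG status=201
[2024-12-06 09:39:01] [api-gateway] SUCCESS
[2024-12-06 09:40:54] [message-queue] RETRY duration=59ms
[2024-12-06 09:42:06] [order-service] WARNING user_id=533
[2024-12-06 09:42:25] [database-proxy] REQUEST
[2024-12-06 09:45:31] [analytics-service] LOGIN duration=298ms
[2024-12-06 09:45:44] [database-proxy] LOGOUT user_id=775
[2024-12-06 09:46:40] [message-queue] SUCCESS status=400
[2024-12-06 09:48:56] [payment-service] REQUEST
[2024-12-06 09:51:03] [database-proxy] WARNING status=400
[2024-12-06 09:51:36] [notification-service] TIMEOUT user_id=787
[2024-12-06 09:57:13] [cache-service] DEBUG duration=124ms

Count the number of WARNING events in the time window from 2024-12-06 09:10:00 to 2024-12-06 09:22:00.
2

To count events in the time window:

1. Window boundaries: 2024-12-06 09:10:00 to 2024-12-06 09:22:00
2. Filter for WARNING events within this window
3. Count matching events: 2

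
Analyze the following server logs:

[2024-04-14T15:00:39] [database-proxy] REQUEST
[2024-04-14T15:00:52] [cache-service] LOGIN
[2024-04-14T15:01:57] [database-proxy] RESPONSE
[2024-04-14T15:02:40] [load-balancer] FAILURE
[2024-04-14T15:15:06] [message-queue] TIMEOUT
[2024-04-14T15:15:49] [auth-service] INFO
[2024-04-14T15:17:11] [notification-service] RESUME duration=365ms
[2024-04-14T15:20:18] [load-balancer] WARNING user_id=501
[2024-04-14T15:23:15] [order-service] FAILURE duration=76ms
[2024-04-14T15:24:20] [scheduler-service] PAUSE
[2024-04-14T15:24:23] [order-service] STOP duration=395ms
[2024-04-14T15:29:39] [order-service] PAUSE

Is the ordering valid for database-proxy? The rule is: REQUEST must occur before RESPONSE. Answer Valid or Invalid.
Valid

To validate ordering:

1. Required order: REQUEST → RESPONSE
2. Rule: REQUEST must occur before RESPONSE
3. Check actual order of events for database-proxy
4. Result: Valid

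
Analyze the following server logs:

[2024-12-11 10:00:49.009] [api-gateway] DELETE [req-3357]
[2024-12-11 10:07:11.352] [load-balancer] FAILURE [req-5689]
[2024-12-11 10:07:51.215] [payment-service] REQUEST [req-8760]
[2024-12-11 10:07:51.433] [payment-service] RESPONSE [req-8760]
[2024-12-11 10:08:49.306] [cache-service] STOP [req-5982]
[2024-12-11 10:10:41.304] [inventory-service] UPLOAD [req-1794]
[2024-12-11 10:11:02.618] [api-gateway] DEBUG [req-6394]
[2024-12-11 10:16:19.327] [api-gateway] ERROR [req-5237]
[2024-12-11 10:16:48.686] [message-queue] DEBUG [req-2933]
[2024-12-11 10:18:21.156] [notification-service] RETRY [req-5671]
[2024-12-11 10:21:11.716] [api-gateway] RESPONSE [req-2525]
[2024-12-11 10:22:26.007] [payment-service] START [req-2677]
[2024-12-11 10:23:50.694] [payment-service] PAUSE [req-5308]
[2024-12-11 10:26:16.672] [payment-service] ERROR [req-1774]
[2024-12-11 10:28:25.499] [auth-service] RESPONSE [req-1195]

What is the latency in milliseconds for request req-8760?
218

To calculate latency:

1. Find REQUEST with id req-8760: 2024-12-11 10:07:51.215
2. Find RESPONSE with id req-8760: 2024-12-11 10:07:51.433
3. Latency: 2024-12-11 10:07:51.433 - 2024-12-11 10:07:51.215 = 218ms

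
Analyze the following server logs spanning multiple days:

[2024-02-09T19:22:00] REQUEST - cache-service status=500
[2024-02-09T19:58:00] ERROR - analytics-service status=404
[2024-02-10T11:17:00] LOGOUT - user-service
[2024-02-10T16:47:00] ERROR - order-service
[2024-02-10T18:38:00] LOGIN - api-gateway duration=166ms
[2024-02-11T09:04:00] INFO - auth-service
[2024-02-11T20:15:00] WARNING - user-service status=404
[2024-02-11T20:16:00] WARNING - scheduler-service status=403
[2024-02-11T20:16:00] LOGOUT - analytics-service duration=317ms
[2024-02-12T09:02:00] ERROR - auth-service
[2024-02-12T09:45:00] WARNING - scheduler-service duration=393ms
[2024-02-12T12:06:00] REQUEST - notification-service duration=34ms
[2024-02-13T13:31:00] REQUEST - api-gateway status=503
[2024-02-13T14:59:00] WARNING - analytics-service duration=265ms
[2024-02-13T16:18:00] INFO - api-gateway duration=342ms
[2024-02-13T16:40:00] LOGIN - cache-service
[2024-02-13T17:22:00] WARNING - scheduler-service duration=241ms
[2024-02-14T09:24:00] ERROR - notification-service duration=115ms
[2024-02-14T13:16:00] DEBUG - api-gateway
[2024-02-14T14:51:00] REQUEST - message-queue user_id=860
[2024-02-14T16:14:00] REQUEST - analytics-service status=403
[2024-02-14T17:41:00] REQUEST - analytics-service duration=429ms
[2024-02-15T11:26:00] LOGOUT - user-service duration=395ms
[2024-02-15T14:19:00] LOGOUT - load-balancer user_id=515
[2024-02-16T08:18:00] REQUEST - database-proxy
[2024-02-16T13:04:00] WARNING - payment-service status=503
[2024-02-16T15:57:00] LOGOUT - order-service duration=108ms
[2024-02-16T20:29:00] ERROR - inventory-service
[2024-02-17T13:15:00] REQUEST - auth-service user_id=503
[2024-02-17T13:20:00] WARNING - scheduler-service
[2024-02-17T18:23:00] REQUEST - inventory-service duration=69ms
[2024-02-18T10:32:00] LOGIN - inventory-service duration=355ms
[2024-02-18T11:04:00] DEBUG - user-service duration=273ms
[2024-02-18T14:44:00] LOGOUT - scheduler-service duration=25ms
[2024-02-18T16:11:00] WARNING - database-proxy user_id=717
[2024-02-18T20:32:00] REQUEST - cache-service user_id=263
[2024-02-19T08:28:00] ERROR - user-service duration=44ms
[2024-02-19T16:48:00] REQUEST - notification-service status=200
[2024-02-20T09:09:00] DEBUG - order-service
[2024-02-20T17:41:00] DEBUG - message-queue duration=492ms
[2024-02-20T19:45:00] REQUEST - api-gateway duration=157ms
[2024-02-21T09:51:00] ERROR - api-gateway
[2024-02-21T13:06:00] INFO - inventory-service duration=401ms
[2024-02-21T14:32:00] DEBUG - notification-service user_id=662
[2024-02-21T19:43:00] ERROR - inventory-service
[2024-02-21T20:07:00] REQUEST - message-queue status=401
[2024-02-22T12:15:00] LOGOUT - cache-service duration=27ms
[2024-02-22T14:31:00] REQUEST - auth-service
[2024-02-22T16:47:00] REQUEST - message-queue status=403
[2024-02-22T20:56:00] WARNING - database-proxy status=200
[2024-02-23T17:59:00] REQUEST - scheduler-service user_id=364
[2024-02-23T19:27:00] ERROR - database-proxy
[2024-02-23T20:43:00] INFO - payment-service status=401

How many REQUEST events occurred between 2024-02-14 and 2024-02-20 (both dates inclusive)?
9

To filter by date range:

1. Date range: 2024-02-14 through 2024-02-20, both dates inclusive
2. Filter for REQUEST events whose date falls in this range
3. Count matching events: 9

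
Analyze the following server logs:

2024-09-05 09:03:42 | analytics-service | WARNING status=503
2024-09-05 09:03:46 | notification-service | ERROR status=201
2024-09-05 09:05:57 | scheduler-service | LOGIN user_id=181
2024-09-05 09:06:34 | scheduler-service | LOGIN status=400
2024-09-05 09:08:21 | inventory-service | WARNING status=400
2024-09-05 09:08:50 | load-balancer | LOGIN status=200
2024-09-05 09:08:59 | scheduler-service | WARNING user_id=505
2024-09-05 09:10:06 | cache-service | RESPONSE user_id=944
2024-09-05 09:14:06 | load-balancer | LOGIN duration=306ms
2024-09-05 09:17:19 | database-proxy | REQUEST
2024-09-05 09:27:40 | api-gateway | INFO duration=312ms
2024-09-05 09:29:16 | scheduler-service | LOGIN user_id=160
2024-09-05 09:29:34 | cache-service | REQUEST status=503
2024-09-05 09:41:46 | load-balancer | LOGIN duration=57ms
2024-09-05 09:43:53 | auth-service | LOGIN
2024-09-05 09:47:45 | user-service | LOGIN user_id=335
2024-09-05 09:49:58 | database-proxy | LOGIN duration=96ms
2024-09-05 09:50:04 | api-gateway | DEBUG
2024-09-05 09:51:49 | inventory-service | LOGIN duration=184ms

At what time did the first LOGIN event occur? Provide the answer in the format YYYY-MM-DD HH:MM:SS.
2024-09-05 09:05:57

To find the first event:

1. Filter for all LOGIN events
2. Sort by timestamp
3. Select the first one
4. Timestamp: 2024-09-05 09:05:57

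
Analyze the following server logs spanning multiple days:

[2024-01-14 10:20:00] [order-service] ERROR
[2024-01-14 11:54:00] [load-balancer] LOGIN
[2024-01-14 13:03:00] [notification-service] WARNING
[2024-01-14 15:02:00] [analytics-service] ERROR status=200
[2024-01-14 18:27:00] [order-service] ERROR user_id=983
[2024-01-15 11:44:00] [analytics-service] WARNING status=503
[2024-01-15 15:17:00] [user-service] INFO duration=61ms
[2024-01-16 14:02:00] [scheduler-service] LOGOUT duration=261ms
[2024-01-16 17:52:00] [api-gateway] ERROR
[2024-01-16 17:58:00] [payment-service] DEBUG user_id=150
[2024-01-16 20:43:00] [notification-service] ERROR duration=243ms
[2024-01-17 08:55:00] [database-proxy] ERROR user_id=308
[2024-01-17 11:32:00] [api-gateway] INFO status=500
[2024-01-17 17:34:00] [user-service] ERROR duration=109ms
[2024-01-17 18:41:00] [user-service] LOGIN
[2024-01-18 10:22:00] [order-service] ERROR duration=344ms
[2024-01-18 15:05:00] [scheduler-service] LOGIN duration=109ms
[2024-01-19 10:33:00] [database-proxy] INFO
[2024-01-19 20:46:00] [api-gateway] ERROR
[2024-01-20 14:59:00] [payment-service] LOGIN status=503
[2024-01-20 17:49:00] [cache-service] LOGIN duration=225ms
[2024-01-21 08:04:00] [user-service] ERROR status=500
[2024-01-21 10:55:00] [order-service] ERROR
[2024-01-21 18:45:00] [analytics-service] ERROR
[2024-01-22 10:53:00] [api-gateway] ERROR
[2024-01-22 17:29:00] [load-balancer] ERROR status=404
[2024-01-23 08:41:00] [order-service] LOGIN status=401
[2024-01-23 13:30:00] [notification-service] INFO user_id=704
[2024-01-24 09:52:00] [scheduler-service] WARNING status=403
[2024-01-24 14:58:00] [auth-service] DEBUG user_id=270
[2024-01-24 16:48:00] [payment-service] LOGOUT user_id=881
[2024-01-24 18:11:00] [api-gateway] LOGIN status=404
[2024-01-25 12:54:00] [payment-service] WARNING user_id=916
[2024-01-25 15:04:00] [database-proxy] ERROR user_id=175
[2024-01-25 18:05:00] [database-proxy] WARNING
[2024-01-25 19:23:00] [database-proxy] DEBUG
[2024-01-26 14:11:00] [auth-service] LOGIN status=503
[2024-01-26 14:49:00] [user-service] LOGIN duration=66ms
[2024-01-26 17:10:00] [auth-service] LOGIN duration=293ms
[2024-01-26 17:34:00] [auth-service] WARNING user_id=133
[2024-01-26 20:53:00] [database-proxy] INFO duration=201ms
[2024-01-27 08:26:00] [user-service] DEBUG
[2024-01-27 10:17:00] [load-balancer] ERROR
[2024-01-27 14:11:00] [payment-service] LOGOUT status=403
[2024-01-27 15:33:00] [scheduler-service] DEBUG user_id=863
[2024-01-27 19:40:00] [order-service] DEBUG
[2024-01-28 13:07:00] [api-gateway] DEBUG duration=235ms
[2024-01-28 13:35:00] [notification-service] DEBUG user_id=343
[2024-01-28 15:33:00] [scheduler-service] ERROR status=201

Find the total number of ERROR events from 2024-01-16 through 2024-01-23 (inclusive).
11

To filter by date range:

1. Date range: 2024-01-16 through 2024-01-23, both dates inclusive
2. Filter for ERROR events whose date falls in this range
3. Count matching events: 11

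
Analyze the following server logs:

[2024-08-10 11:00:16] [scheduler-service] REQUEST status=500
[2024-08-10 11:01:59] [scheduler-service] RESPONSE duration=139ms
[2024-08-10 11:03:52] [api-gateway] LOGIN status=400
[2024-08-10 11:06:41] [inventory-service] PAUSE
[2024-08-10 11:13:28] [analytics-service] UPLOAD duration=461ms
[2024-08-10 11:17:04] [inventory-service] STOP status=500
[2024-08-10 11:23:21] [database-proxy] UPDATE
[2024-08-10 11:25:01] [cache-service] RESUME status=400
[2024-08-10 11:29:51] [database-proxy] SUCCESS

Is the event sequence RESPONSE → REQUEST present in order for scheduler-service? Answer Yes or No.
No

To verify sequence order:

1. Find all events in sequence RESPONSE → REQUEST for scheduler-service
2. Extract their timestamps
3. Check if timestamps are in ascending order
4. Result: No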